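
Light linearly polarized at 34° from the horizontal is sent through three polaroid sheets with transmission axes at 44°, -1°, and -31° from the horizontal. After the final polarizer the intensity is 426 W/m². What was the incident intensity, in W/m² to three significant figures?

I₀ ≈ 1170 W/m²

By Malus's law, I₁ = I₀ cos²(44° − 34°) = I₀ cos²(10°) = 0.9698 I₀.
I₂ = I₁ cos²(-1° − 44°) = 0.9698 I₀ · cos²(45°) = 0.4849 I₀.
I₃ = I₂ cos²(-31° + 1°) = 0.4849 I₀ · cos²(30°) = 0.3637 I₀.
So 426 W/m² = 0.3637 I₀, giving I₀ = 426/0.3637 = 1171 W/m².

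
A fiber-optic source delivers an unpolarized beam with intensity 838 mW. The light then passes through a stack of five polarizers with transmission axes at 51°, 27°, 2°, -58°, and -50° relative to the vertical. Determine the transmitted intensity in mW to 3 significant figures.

I ≈ 70.4 mW

Unpolarized light through the first polarizer → I₁ = 838 mW/2 = 419 mW, polarized at 51°.
I₂ = I₁ · cos²(24°) = 419 · 0.8346 = 349.7 mW.
I₃ = I₂ · cos²(25°) = 349.7 · 0.8214 = 287.2 mW.
I₄ = I₃ · cos²(60°) = 287.2 · 0.25 = 71.81 mW.
I₅ = I₄ · cos²(8°) = 71.81 · 0.9806 = 70.42 mW.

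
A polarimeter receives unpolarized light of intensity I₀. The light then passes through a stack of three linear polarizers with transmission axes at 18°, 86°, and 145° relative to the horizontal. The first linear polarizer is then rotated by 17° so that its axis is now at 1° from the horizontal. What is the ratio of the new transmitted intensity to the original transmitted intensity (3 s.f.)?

Before rotation:
Unpolarized light through the first polarizer → I₁ = ½ I₀, now polarized at 18°.
I₂ = I₁ cos²(86° − 18°) = 0.5 I₀ · cos²(68°) = 0.07017 I₀.
I₃ = I₂ cos²(145° − 86°) = 0.07017 I₀ · cos²(59°) = 0.01861 I₀.
After rotation:
Unpolarized light through the first polarizer → I₁ = ½ I₀, now polarized at 1°.
I₂ = I₁ cos²(86° − 1°) = 0.5 I₀ · cos²(85°) = 0.003798 I₀.
I₃ = I₂ cos²(145° − 86°) = 0.003798 I₀ · cos²(59°) = 0.001007 I₀.
Ratio = 0.001007 / 0.01861 = 0.05413.

I_new/I_old ≈ 0.0541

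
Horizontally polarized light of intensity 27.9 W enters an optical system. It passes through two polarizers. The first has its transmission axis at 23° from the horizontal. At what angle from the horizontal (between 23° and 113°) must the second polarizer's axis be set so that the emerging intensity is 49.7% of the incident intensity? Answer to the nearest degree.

θ ≈ 63°

By Malus's law, I₁ = I₀ cos²(23° − 0°) = I₀ cos²(23°) = 0.8473 I₀.
Need I₂/I₀ = 0.497, so cos²(θ − 23°) = 0.497 / 0.8473 = 0.5865.
θ − 23° = arccos(√0.5865) = 40.0°, giving θ ≈ 23 + 40.0 = 63.0°.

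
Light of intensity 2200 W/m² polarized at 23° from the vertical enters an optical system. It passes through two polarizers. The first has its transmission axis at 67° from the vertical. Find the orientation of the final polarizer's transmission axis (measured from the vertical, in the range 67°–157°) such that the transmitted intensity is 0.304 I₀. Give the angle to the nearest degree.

By Malus's law, I₁ = I₀ cos²(67° − 23°) = I₀ cos²(44°) = 0.5174 I₀.
Need I₂/I₀ = 0.304, so cos²(θ − 67°) = 0.304 / 0.5174 = 0.5875.
θ − 67° = arccos(√0.5875) = 40.0°, giving θ ≈ 67 + 40.0 = 107.0°.

θ ≈ 107°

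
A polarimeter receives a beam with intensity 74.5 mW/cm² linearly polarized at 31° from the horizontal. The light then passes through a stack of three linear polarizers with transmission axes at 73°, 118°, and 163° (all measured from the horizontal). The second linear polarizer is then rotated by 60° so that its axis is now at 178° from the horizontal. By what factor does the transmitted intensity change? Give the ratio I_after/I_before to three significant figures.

Before rotation:
By Malus's law, I₁ = I₀ cos²(73° − 31°) = I₀ cos²(42°) = 0.5523 I₀.
I₂ = I₁ cos²(118° − 73°) = 0.5523 I₀ · cos²(45°) = 0.2761 I₀.
I₃ = I₂ cos²(163° − 118°) = 0.2761 I₀ · cos²(45°) = 0.1381 I₀.
After rotation:
I₁ = I₀ cos²(73° − 31°) = I₀ cos²(42°) = 0.5523 I₀.
Angle between axes 1 and 2: 75°. I₂ = 0.5523 I₀ · cos²(75°) = 0.03699 I₀.
I₃ = I₂ cos²(163° − 178°) = 0.03699 I₀ · cos²(15°) = 0.03452 I₀.
Ratio = 0.03452 / 0.1381 = 0.25.

I_new/I_old ≈ 0.250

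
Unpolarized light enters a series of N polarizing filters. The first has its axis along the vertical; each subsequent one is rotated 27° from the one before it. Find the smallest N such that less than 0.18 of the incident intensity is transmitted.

First polarizer halves the unpolarized light: factor 1/2.
Each further stage multiplies by cos²(27°) = 0.7939.
After N polarizers: T = 0.5·0.7939^(N−1). Require T < 0.18 ⇒ N−1 > ln(0.18/0.5)/ln(0.7939) = 4.43, so N−1 ≥ 5 and N = 6.
Check: N=6 gives T = 0.1577 < 0.18; N=5 gives T = 0.1986.

N = 6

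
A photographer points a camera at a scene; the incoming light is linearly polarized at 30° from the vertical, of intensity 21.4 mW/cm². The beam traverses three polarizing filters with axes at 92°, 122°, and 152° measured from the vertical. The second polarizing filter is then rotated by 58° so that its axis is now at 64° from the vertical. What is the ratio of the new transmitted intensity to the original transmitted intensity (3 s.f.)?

I_new/I_old ≈ 0.00169

Before rotation:
I₁ = I₀ cos²(92° − 30°) = I₀ cos²(62°) = 0.2204 I₀.
I₂ = I₁ cos²(122° − 92°) = 0.2204 I₀ · cos²(30°) = 0.1653 I₀.
I₃ = I₂ cos²(152° − 122°) = 0.1653 I₀ · cos²(30°) = 0.124 I₀.
After rotation:
I₁ = I₀ cos²(92° − 30°) = I₀ cos²(62°) = 0.2204 I₀.
I₂ = I₁ cos²(64° − 92°) = 0.2204 I₀ · cos²(28°) = 0.1718 I₀.
I₃ = I₂ cos²(152° − 64°) = 0.1718 I₀ · cos²(88°) = 0.0002093 I₀.
Ratio = 0.0002093 / 0.124 = 0.001688.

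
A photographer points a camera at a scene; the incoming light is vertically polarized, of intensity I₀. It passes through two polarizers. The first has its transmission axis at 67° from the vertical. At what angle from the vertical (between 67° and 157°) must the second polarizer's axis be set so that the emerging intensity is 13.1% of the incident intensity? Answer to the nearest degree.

θ ≈ 89°

By Malus's law, I₁ = I₀ cos²(67° − 0°) = I₀ cos²(67°) = 0.1527 I₀.
Need I₂/I₀ = 0.131, so cos²(θ − 67°) = 0.131 / 0.1527 = 0.8581.
θ − 67° = arccos(√0.8581) = 22.1°, giving θ ≈ 67 + 22.1 = 89.1°.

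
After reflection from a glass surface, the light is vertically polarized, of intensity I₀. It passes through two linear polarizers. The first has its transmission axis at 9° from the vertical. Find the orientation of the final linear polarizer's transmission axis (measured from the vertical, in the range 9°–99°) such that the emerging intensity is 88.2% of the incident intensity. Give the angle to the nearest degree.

By Malus's law, I₁ = I₀ cos²(9° − 0°) = I₀ cos²(9°) = 0.9755 I₀.
Need I₂/I₀ = 0.882, so cos²(θ − 9°) = 0.882 / 0.9755 = 0.9041.
θ − 9° = arccos(√0.9041) = 18.0°, giving θ ≈ 9 + 18.0 = 27.0°.

θ ≈ 27°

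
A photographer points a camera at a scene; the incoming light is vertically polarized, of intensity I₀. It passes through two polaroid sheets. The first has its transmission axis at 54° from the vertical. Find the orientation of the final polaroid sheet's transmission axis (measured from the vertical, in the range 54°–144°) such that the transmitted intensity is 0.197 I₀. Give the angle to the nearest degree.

θ ≈ 95°

I₁ = I₀ cos²(54° − 0°) = I₀ cos²(54°) = 0.3455 I₀.
Need I₂/I₀ = 0.197, so cos²(θ − 54°) = 0.197 / 0.3455 = 0.5702.
θ − 54° = arccos(√0.5702) = 41.0°, giving θ ≈ 54 + 41.0 = 95.0°.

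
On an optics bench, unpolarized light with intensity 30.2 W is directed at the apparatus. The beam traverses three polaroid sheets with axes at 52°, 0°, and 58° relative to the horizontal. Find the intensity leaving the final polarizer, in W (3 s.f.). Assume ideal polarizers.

I ≈ 1.61 W

Unpolarized light through the first polarizer → I₁ = 30.2 W/2 = 15.1 W, polarized at 52°.
I₂ = I₁ · cos²(52°) = 15.1 · 0.379 = 5.723 W.
I₃ = I₂ · cos²(58°) = 5.723 · 0.2808 = 1.607 W.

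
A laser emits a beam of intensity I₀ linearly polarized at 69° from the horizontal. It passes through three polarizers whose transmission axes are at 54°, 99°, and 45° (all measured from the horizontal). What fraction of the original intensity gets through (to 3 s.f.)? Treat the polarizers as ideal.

≈ 0.161 I₀

I₁ = I₀ cos²(54° − 69°) = I₀ cos²(15°) = 0.933 I₀.
I₂ = I₁ cos²(99° − 54°) = 0.933 I₀ · cos²(45°) = 0.4665 I₀.
I₃ = I₂ cos²(45° − 99°) = 0.4665 I₀ · cos²(54°) = 0.1612 I₀.
Transmitted fraction = 0.1612.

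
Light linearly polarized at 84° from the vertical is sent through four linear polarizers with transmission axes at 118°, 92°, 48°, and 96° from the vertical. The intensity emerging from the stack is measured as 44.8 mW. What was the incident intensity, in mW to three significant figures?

I₁ = I₀ cos²(118° − 84°) = I₀ cos²(34°) = 0.6873 I₀.
I₂ = I₁ cos²(92° − 118°) = 0.6873 I₀ · cos²(26°) = 0.5552 I₀.
I₃ = I₂ cos²(48° − 92°) = 0.5552 I₀ · cos²(44°) = 0.2873 I₀.
I₄ = I₃ cos²(96° − 48°) = 0.2873 I₀ · cos²(48°) = 0.1286 I₀.
So 44.8 mW = 0.1286 I₀, giving I₀ = 44.8/0.1286 = 348.3 mW.

I₀ ≈ 348 mW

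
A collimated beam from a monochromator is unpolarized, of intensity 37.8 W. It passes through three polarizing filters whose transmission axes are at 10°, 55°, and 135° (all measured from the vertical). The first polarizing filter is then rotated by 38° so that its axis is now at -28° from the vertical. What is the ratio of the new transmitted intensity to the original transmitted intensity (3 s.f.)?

I_new/I_old ≈ 0.0297

Before rotation:
Unpolarized light through the first polarizer → I₁ = ½ I₀, now polarized at 10°.
I₂ = I₁ cos²(55° − 10°) = 0.5 I₀ · cos²(45°) = 0.25 I₀.
I₃ = I₂ cos²(135° − 55°) = 0.25 I₀ · cos²(80°) = 0.007538 I₀.
After rotation:
Unpolarized light through the first polarizer → I₁ = ½ I₀, now polarized at -28°.
I₂ = I₁ cos²(55° + 28°) = 0.5 I₀ · cos²(83°) = 0.007426 I₀.
I₃ = I₂ cos²(135° − 55°) = 0.007426 I₀ · cos²(80°) = 0.0002239 I₀.
Ratio = 0.0002239 / 0.007538 = 0.0297.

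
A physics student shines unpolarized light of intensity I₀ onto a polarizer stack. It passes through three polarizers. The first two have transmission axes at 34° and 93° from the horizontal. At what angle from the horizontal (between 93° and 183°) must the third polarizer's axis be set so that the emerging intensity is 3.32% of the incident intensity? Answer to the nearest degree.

Unpolarized light through the first polarizer → I₁ = ½ I₀, now polarized at 34°.
I₂ = I₁ cos²(93° − 34°) = 0.5 I₀ · cos²(59°) = 0.1326 I₀.
Need I₃/I₀ = 0.0332, so cos²(θ − 93°) = 0.0332 / 0.1326 = 0.2503.
θ − 93° = arccos(√0.2503) = 60.0°, giving θ ≈ 93 + 60.0 = 153.0°.

θ ≈ 153°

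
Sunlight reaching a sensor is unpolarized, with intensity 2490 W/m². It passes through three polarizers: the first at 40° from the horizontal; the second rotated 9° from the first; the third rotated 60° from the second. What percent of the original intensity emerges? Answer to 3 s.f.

≈ 12.2%

Unpolarized light through the first polarizer → I₁ = 2490 W/m²/2 = 1245 W/m², polarized at 40°.
I₂ = I₁ · cos²(9°) = 1245 · 0.9755 = 1215 W/m².
I₃ = I₂ · cos²(60°) = 1215 · 0.25 = 303.6 W/m².
That is 12.19% of the incident intensity.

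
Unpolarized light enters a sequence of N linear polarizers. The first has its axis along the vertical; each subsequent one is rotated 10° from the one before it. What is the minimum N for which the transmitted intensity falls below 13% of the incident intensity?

First polarizer halves the unpolarized light: factor 1/2.
Each further stage multiplies by cos²(10°) = 0.9698.
After N polarizers: T = 0.5·0.9698^(N−1). Require T < 0.13 ⇒ N−1 > ln(0.13/0.5)/ln(0.9698) = 44.00, so N−1 ≥ 44 and N = 45.
Check: N=45 gives T = 0.13 < 0.13; N=44 gives T = 0.134.

N = 45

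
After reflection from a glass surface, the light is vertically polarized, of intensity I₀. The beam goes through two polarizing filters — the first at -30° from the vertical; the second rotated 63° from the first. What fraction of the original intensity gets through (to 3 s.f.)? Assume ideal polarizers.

By Malus's law, I₁ = I₀ cos²(-30° − 0°) = I₀ cos²(30°) = 0.75 I₀.
I₂ = I₁ cos²(63°) = 0.75 · 0.2061 I₀ = 0.1546 I₀.
Transmitted fraction = 0.1546.

≈ 0.155 I₀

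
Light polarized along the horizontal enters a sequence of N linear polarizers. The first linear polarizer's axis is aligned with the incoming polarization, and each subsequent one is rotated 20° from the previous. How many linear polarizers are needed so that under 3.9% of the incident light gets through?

N = 28

First polarizer is aligned with the polarization: full transmission.
Each further stage multiplies by cos²(20°) = 0.883.
After N polarizers: T = 0.883^(N−1). Require T < 0.039 ⇒ N−1 > ln(0.039)/ln(0.883) = 26.08, so N−1 ≥ 27 and N = 28.
Check: N=28 gives T = 0.03477 < 0.039; N=27 gives T = 0.03938.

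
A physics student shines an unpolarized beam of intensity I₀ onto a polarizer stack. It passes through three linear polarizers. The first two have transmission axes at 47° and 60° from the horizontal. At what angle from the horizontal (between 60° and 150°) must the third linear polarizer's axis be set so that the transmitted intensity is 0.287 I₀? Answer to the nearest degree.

θ ≈ 99°

Unpolarized light through the first polarizer → I₁ = ½ I₀, now polarized at 47°.
I₂ = I₁ cos²(60° − 47°) = 0.5 I₀ · cos²(13°) = 0.4747 I₀.
Need I₃/I₀ = 0.287, so cos²(θ − 60°) = 0.287 / 0.4747 = 0.6046.
θ − 60° = arccos(√0.6046) = 39.0°, giving θ ≈ 60 + 39.0 = 99.0°.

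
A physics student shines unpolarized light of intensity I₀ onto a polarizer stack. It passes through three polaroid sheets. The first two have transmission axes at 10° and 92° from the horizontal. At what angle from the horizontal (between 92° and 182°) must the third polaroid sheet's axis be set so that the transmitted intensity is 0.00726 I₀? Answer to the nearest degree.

Unpolarized light through the first polarizer → I₁ = ½ I₀, now polarized at 10°.
I₂ = I₁ cos²(92° − 10°) = 0.5 I₀ · cos²(82°) = 0.009685 I₀.
Need I₃/I₀ = 0.00726, so cos²(θ − 92°) = 0.00726 / 0.009685 = 0.7496.
θ − 92° = arccos(√0.7496) = 30.0°, giving θ ≈ 92 + 30.0 = 122.0°.

θ ≈ 122°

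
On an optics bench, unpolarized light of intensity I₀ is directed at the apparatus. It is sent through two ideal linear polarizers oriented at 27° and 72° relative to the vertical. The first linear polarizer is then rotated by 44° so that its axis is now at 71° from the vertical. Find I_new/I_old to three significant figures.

I_new/I_old ≈ 2.00

Before rotation:
Unpolarized light through the first polarizer → I₁ = ½ I₀, now polarized at 27°.
I₂ = I₁ cos²(72° − 27°) = 0.5 I₀ · cos²(45°) = 0.25 I₀.
After rotation:
Unpolarized light through the first polarizer → I₁ = ½ I₀, now polarized at 71°.
I₂ = I₁ cos²(72° − 71°) = 0.5 I₀ · cos²(1°) = 0.4998 I₀.
Ratio = 0.4998 / 0.25 = 1.999.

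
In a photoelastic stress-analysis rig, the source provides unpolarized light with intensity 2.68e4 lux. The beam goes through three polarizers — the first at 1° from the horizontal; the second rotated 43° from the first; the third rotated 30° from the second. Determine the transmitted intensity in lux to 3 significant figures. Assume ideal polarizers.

Unpolarized light through the first polarizer → I₁ = 2.68e4 lux/2 = 1.34e+04 lux, polarized at 1°.
I₂ = I₁ · cos²(43°) = 1.34e+04 · 0.5349 = 7167 lux.
I₃ = I₂ · cos²(30°) = 7167 · 0.75 = 5376 lux.

I ≈ 5380 lux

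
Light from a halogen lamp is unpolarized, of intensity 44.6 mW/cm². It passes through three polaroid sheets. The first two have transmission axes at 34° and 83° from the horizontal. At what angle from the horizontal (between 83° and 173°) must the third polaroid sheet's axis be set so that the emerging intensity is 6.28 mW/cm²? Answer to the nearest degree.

Unpolarized light through the first polarizer → I₁ = ½ I₀, now polarized at 34°.
I₂ = I₁ cos²(83° − 34°) = 0.5 I₀ · cos²(49°) = 0.2152 I₀.
Target fraction: 6.28 / 44.6 mW/cm² = 0.1408 of I₀.
Need I₃/I₀ = 0.1408, so cos²(θ − 83°) = 0.1408 / 0.2152 = 0.6543.
θ − 83° = arccos(√0.6543) = 36.0°, giving θ ≈ 83 + 36.0 = 119.0°.

θ ≈ 119°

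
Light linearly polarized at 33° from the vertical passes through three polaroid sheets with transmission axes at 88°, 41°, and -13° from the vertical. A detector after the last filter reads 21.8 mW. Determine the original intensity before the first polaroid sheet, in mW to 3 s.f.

I₁ = I₀ cos²(88° − 33°) = I₀ cos²(55°) = 0.329 I₀.
I₂ = I₁ cos²(41° − 88°) = 0.329 I₀ · cos²(47°) = 0.153 I₀.
I₃ = I₂ cos²(-13° − 41°) = 0.153 I₀ · cos²(54°) = 0.05287 I₀.
So 21.8 mW = 0.05287 I₀, giving I₀ = 21.8/0.05287 = 412.4 mW.

I₀ ≈ 412 mW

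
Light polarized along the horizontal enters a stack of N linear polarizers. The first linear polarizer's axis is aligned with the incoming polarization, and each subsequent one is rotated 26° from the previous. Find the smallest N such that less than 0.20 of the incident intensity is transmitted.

N = 9

First polarizer is aligned with the polarization: full transmission.
Each further stage multiplies by cos²(26°) = 0.8078.
After N polarizers: T = 0.8078^(N−1). Require T < 0.20 ⇒ N−1 > ln(0.20)/ln(0.8078) = 7.54, so N−1 ≥ 8 and N = 9.
Check: N=9 gives T = 0.1814 < 0.20; N=8 gives T = 0.2245.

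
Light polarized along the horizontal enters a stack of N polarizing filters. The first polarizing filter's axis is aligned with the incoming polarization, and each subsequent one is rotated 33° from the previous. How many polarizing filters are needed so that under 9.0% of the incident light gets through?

N = 8

First polarizer is aligned with the polarization: full transmission.
Each further stage multiplies by cos²(33°) = 0.7034.
After N polarizers: T = 0.7034^(N−1). Require T < 0.090 ⇒ N−1 > ln(0.090)/ln(0.7034) = 6.84, so N−1 ≥ 7 and N = 8.
Check: N=8 gives T = 0.08517 < 0.090; N=7 gives T = 0.1211.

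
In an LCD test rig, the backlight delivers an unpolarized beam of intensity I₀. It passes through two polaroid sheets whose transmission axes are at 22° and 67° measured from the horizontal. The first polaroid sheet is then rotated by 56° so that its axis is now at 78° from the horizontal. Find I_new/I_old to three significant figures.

I_new/I_old ≈ 1.93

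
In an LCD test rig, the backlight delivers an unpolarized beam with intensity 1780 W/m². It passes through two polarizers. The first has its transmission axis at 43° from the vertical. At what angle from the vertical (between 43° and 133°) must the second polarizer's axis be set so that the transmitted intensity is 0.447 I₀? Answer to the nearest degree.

θ ≈ 62°

Unpolarized light through the first polarizer → I₁ = ½ I₀, now polarized at 43°.
Need I₂/I₀ = 0.447, so cos²(θ − 43°) = 0.447 / 0.5 = 0.894.
θ − 43° = arccos(√0.894) = 19.0°, giving θ ≈ 43 + 19.0 = 62.0°.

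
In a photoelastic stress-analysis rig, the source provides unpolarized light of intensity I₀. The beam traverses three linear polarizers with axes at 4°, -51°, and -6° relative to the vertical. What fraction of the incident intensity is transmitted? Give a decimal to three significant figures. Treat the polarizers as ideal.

≈ 0.0822 I₀

Unpolarized light through the first polarizer → I₁ = ½ I₀, now polarized at 4°.
I₂ = I₁ cos²(-51° − 4°) = 0.5 I₀ · cos²(55°) = 0.1645 I₀.
I₃ = I₂ cos²(-6° + 51°) = 0.1645 I₀ · cos²(45°) = 0.08225 I₀.
Transmitted fraction = 0.08225.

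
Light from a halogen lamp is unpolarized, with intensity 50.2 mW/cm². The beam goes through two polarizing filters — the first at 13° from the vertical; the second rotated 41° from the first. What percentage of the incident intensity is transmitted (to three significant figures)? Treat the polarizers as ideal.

≈ 28.5%

Unpolarized light through the first polarizer → I₁ = 50.2 mW/cm²/2 = 25.1 mW/cm², polarized at 13°.
I₂ = I₁ · cos²(41°) = 25.1 · 0.5696 = 14.3 mW/cm².
That is 28.48% of the incident intensity.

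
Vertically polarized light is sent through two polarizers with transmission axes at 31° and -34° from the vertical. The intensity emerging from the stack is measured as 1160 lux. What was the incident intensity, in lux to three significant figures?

I₁ = I₀ cos²(31° − 0°) = I₀ cos²(31°) = 0.7347 I₀.
I₂ = I₁ cos²(-34° − 31°) = 0.7347 I₀ · cos²(65°) = 0.1312 I₀.
So 1160 lux = 0.1312 I₀, giving I₀ = 1160/0.1312 = 8840 lux.

I₀ ≈ 8840 lux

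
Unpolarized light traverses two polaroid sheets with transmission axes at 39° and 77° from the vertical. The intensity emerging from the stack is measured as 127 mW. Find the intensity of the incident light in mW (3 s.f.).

Unpolarized light through the first polarizer → I₁ = ½ I₀, now polarized at 39°.
I₂ = I₁ cos²(77° − 39°) = 0.5 I₀ · cos²(38°) = 0.3105 I₀.
So 127 mW = 0.3105 I₀, giving I₀ = 127/0.3105 = 409 mW.

I₀ ≈ 409 mW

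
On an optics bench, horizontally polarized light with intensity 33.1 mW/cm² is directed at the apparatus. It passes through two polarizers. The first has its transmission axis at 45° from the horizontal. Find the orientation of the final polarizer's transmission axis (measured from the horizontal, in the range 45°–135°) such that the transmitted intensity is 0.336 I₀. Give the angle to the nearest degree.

θ ≈ 80°

I₁ = I₀ cos²(45° − 0°) = I₀ cos²(45°) = 0.5 I₀.
Need I₂/I₀ = 0.336, so cos²(θ − 45°) = 0.336 / 0.5 = 0.672.
θ − 45° = arccos(√0.672) = 34.9°, giving θ ≈ 45 + 34.9 = 79.9°.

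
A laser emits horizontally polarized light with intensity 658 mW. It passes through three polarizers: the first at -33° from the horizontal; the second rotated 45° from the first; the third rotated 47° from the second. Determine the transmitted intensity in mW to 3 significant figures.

I ≈ 108 mW

By Malus's law, I₁ = 658 mW · cos²(33°) = 462.8 mW.
I₂ = I₁ · cos²(45°) = 462.8 · 0.5 = 231.4 mW.
I₃ = I₂ · cos²(47°) = 231.4 · 0.4651 = 107.6 mW.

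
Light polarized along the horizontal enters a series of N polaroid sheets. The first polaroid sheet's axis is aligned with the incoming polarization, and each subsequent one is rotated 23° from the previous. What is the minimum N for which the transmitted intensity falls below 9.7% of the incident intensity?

N = 16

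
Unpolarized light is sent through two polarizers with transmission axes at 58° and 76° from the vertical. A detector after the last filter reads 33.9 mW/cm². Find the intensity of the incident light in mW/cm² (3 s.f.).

I₀ ≈ 75.0 mW/cm²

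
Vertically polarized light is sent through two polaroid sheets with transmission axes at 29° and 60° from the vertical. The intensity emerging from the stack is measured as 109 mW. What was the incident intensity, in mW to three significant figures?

I₀ ≈ 194 mW

I₁ = I₀ cos²(29° − 0°) = I₀ cos²(29°) = 0.765 I₀.
I₂ = I₁ cos²(60° − 29°) = 0.765 I₀ · cos²(31°) = 0.562 I₀.
So 109 mW = 0.562 I₀, giving I₀ = 109/0.562 = 193.9 mW.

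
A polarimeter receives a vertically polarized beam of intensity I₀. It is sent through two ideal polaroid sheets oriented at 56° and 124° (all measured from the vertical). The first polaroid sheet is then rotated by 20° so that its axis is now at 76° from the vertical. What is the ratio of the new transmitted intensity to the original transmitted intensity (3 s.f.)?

Before rotation:
I₁ = I₀ cos²(56° − 0°) = I₀ cos²(56°) = 0.3127 I₀.
I₂ = I₁ cos²(124° − 56°) = 0.3127 I₀ · cos²(68°) = 0.04388 I₀.
After rotation:
I₁ = I₀ cos²(76° − 0°) = I₀ cos²(76°) = 0.05853 I₀.
I₂ = I₁ cos²(124° − 76°) = 0.05853 I₀ · cos²(48°) = 0.0262 I₀.
Ratio = 0.0262 / 0.04388 = 0.5972.

I_new/I_old ≈ 0.597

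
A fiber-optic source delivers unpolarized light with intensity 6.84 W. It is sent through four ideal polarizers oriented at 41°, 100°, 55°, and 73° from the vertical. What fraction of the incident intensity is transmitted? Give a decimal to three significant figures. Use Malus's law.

I/I₀ ≈ 0.0600

Unpolarized light through the first polarizer → I₁ = 6.84 W/2 = 3.42 W, polarized at 41°.
I₂ = I₁ · cos²(59°) = 3.42 · 0.2653 = 0.9072 W.
I₃ = I₂ · cos²(45°) = 0.9072 · 0.5 = 0.4536 W.
I₄ = I₃ · cos²(18°) = 0.4536 · 0.9045 = 0.4103 W.
Transmitted fraction = 0.05998.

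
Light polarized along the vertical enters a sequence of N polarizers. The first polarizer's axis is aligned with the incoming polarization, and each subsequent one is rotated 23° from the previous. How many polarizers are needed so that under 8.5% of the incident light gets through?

First polarizer is aligned with the polarization: full transmission.
Each further stage multiplies by cos²(23°) = 0.8473.
After N polarizers: T = 0.8473^(N−1). Require T < 0.085 ⇒ N−1 > ln(0.085)/ln(0.8473) = 14.88, so N−1 ≥ 15 and N = 16.
Check: N=16 gives T = 0.08333 < 0.085; N=15 gives T = 0.09834.

N = 16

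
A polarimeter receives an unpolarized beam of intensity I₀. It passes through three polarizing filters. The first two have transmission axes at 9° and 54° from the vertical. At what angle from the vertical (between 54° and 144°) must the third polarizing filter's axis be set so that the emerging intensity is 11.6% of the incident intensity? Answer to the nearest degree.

θ ≈ 101°

Unpolarized light through the first polarizer → I₁ = ½ I₀, now polarized at 9°.
I₂ = I₁ cos²(54° − 9°) = 0.5 I₀ · cos²(45°) = 0.25 I₀.
Need I₃/I₀ = 0.116, so cos²(θ − 54°) = 0.116 / 0.25 = 0.464.
θ − 54° = arccos(√0.464) = 47.1°, giving θ ≈ 54 + 47.1 = 101.1°.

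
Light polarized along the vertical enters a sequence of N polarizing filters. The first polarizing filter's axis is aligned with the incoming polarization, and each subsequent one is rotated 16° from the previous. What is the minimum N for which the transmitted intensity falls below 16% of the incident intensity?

First polarizer is aligned with the polarization: full transmission.
Each further stage multiplies by cos²(16°) = 0.924.
After N polarizers: T = 0.924^(N−1). Require T < 0.16 ⇒ N−1 > ln(0.16)/ln(0.924) = 23.19, so N−1 ≥ 24 and N = 25.
Check: N=25 gives T = 0.1501 < 0.16; N=24 gives T = 0.1624.

N = 25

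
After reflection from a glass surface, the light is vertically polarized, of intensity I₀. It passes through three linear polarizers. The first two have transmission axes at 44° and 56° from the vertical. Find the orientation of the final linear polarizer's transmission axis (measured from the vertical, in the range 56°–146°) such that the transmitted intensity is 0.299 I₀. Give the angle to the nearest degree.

I₁ = I₀ cos²(44° − 0°) = I₀ cos²(44°) = 0.5174 I₀.
I₂ = I₁ cos²(56° − 44°) = 0.5174 I₀ · cos²(12°) = 0.4951 I₀.
Need I₃/I₀ = 0.299, so cos²(θ − 56°) = 0.299 / 0.4951 = 0.6039.
θ − 56° = arccos(√0.6039) = 39.0°, giving θ ≈ 56 + 39.0 = 95.0°.

θ ≈ 95°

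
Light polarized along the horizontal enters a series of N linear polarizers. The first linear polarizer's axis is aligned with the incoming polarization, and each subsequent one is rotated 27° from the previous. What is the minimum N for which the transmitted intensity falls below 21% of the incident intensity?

N = 8

First polarizer is aligned with the polarization: full transmission.
Each further stage multiplies by cos²(27°) = 0.7939.
After N polarizers: T = 0.7939^(N−1). Require T < 0.21 ⇒ N−1 > ln(0.21)/ln(0.7939) = 6.76, so N−1 ≥ 7 and N = 8.
Check: N=8 gives T = 0.1988 < 0.21; N=7 gives T = 0.2504.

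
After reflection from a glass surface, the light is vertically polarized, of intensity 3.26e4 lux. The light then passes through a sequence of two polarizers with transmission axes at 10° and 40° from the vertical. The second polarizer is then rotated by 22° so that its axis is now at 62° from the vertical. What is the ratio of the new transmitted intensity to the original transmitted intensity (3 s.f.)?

I_new/I_old ≈ 0.505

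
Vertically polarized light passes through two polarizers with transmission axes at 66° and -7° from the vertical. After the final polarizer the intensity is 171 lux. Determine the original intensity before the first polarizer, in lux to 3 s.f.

I₀ ≈ 1.21e4 lux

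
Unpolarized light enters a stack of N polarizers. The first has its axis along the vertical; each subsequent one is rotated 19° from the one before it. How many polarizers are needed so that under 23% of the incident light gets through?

N = 8

First polarizer halves the unpolarized light: factor 1/2.
Each further stage multiplies by cos²(19°) = 0.894.
After N polarizers: T = 0.5·0.894^(N−1). Require T < 0.23 ⇒ N−1 > ln(0.23/0.5)/ln(0.894) = 6.93, so N−1 ≥ 7 and N = 8.
Check: N=8 gives T = 0.2282 < 0.23; N=7 gives T = 0.2553.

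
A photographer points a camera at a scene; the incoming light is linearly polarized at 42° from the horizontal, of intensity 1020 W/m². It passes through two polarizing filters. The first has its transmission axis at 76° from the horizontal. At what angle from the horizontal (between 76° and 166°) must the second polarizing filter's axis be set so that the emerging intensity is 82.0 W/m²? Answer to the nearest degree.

I₁ = I₀ cos²(76° − 42°) = I₀ cos²(34°) = 0.6873 I₀.
Target fraction: 82.0 / 1020 W/m² = 0.08039 of I₀.
Need I₂/I₀ = 0.08039, so cos²(θ − 76°) = 0.08039 / 0.6873 = 0.117.
θ − 76° = arccos(√0.117) = 70.0°, giving θ ≈ 76 + 70.0 = 146.0°.

θ ≈ 146°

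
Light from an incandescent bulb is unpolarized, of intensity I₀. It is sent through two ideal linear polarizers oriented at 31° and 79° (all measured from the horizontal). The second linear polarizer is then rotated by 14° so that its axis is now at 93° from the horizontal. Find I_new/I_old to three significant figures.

I_new/I_old ≈ 0.492

Before rotation:
Unpolarized light through the first polarizer → I₁ = ½ I₀, now polarized at 31°.
I₂ = I₁ cos²(79° − 31°) = 0.5 I₀ · cos²(48°) = 0.2239 I₀.
After rotation:
Unpolarized light through the first polarizer → I₁ = ½ I₀, now polarized at 31°.
I₂ = I₁ cos²(93° − 31°) = 0.5 I₀ · cos²(62°) = 0.1102 I₀.
Ratio = 0.1102 / 0.2239 = 0.4923.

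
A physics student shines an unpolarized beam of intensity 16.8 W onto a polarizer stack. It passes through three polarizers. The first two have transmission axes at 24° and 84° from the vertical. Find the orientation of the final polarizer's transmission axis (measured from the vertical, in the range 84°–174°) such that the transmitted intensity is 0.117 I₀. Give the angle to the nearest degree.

θ ≈ 99°

Unpolarized light through the first polarizer → I₁ = ½ I₀, now polarized at 24°.
I₂ = I₁ cos²(84° − 24°) = 0.5 I₀ · cos²(60°) = 0.125 I₀.
Need I₃/I₀ = 0.117, so cos²(θ − 84°) = 0.117 / 0.125 = 0.936.
θ − 84° = arccos(√0.936) = 14.7°, giving θ ≈ 84 + 14.7 = 98.7°.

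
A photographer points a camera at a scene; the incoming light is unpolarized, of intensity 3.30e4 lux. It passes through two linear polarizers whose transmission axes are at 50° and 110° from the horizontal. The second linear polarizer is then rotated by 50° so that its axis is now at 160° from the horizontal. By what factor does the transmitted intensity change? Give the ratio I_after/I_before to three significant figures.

Before rotation:
Unpolarized light through the first polarizer → I₁ = ½ I₀, now polarized at 50°.
I₂ = I₁ cos²(110° − 50°) = 0.5 I₀ · cos²(60°) = 0.125 I₀.
After rotation:
Unpolarized light through the first polarizer → I₁ = ½ I₀, now polarized at 50°.
Angle between axes 1 and 2: 70°. I₂ = 0.5 I₀ · cos²(70°) = 0.05849 I₀.
Ratio = 0.05849 / 0.125 = 0.4679.

I_new/I_old ≈ 0.468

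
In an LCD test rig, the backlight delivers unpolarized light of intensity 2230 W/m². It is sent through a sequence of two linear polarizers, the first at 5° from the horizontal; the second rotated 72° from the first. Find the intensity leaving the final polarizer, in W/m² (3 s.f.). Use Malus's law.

I ≈ 106 W/m²

Unpolarized light through the first polarizer → I₁ = 2230 W/m²/2 = 1115 W/m², polarized at 5°.
I₂ = I₁ · cos²(72°) = 1115 · 0.09549 = 106.5 W/m².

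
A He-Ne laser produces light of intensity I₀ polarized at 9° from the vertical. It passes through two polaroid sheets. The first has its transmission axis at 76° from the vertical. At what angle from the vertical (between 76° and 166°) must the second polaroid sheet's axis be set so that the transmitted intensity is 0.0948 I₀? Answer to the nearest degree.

By Malus's law, I₁ = I₀ cos²(76° − 9°) = I₀ cos²(67°) = 0.1527 I₀.
Need I₂/I₀ = 0.0948, so cos²(θ − 76°) = 0.0948 / 0.1527 = 0.6209.
θ − 76° = arccos(√0.6209) = 38.0°, giving θ ≈ 76 + 38.0 = 114.0°.

θ ≈ 114°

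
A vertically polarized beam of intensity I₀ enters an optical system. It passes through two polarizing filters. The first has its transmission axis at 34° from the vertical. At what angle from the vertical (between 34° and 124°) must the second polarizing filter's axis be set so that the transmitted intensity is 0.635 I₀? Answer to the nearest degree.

I₁ = I₀ cos²(34° − 0°) = I₀ cos²(34°) = 0.6873 I₀.
Need I₂/I₀ = 0.635, so cos²(θ − 34°) = 0.635 / 0.6873 = 0.9239.
θ − 34° = arccos(√0.9239) = 16.0°, giving θ ≈ 34 + 16.0 = 50.0°.

θ ≈ 50°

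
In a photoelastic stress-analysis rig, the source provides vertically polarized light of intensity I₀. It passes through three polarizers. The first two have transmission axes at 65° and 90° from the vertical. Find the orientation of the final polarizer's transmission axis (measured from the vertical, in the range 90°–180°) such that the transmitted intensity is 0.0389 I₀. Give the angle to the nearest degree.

By Malus's law, I₁ = I₀ cos²(65° − 0°) = I₀ cos²(65°) = 0.1786 I₀.
I₂ = I₁ cos²(90° − 65°) = 0.1786 I₀ · cos²(25°) = 0.1467 I₀.
Need I₃/I₀ = 0.0389, so cos²(θ − 90°) = 0.0389 / 0.1467 = 0.2652.
θ − 90° = arccos(√0.2652) = 59.0°, giving θ ≈ 90 + 59.0 = 149.0°.

θ ≈ 149°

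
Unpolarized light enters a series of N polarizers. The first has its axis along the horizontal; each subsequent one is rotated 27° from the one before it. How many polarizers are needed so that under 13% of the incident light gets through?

First polarizer halves the unpolarized light: factor 1/2.
Each further stage multiplies by cos²(27°) = 0.7939.
After N polarizers: T = 0.5·0.7939^(N−1). Require T < 0.13 ⇒ N−1 > ln(0.13/0.5)/ln(0.7939) = 5.84, so N−1 ≥ 6 and N = 7.
Check: N=7 gives T = 0.1252 < 0.13; N=6 gives T = 0.1577.

N = 7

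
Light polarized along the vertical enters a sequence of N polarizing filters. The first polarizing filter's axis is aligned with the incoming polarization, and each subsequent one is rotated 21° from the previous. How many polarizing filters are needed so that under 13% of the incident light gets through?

N = 16

First polarizer is aligned with the polarization: full transmission.
Each further stage multiplies by cos²(21°) = 0.8716.
After N polarizers: T = 0.8716^(N−1). Require T < 0.13 ⇒ N−1 > ln(0.13)/ln(0.8716) = 14.84, so N−1 ≥ 15 and N = 16.
Check: N=16 gives T = 0.1272 < 0.13; N=15 gives T = 0.146.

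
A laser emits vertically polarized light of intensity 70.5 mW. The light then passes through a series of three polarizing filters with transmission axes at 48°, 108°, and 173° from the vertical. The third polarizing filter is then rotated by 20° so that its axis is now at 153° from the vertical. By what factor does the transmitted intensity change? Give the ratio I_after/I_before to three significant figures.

I_new/I_old ≈ 2.80

Before rotation:
I₁ = I₀ cos²(48° − 0°) = I₀ cos²(48°) = 0.4477 I₀.
I₂ = I₁ cos²(108° − 48°) = 0.4477 I₀ · cos²(60°) = 0.1119 I₀.
I₃ = I₂ cos²(173° − 108°) = 0.1119 I₀ · cos²(65°) = 0.01999 I₀.
After rotation:
I₁ = I₀ cos²(48° − 0°) = I₀ cos²(48°) = 0.4477 I₀.
I₂ = I₁ cos²(108° − 48°) = 0.4477 I₀ · cos²(60°) = 0.1119 I₀.
I₃ = I₂ cos²(153° − 108°) = 0.1119 I₀ · cos²(45°) = 0.05597 I₀.
Ratio = 0.05597 / 0.01999 = 2.799.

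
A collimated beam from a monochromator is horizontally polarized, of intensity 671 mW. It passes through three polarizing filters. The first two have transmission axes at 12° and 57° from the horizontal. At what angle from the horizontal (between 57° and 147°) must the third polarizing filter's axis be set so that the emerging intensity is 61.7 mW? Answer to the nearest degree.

By Malus's law, I₁ = I₀ cos²(12° − 0°) = I₀ cos²(12°) = 0.9568 I₀.
I₂ = I₁ cos²(57° − 12°) = 0.9568 I₀ · cos²(45°) = 0.4784 I₀.
Target fraction: 61.7 / 671 mW = 0.09195 of I₀.
Need I₃/I₀ = 0.09195, so cos²(θ − 57°) = 0.09195 / 0.4784 = 0.1922.
θ − 57° = arccos(√0.1922) = 64.0°, giving θ ≈ 57 + 64.0 = 121.0°.

θ ≈ 121°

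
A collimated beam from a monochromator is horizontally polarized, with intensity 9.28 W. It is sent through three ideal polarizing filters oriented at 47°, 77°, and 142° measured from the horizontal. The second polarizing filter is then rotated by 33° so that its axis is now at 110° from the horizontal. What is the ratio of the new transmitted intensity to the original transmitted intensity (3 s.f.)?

I_new/I_old ≈ 1.11

Before rotation:
By Malus's law, I₁ = I₀ cos²(47° − 0°) = I₀ cos²(47°) = 0.4651 I₀.
I₂ = I₁ cos²(77° − 47°) = 0.4651 I₀ · cos²(30°) = 0.3488 I₀.
I₃ = I₂ cos²(142° − 77°) = 0.3488 I₀ · cos²(65°) = 0.06231 I₀.
After rotation:
I₁ = I₀ cos²(47° − 0°) = I₀ cos²(47°) = 0.4651 I₀.
I₂ = I₁ cos²(110° − 47°) = 0.4651 I₀ · cos²(63°) = 0.09587 I₀.
I₃ = I₂ cos²(142° − 110°) = 0.09587 I₀ · cos²(32°) = 0.06894 I₀.
Ratio = 0.06894 / 0.06231 = 1.107.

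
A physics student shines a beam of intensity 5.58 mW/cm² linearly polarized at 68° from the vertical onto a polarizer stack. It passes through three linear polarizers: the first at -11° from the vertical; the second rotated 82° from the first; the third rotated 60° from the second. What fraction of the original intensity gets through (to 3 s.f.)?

I/I₀ ≈ 0.000176

I₁ = 5.58 mW/cm² · cos²(79°) = 0.2032 mW/cm².
I₂ = I₁ · cos²(82°) = 0.2032 · 0.01937 = 0.003935 mW/cm².
I₃ = I₂ · cos²(60°) = 0.003935 · 0.25 = 0.0009837 mW/cm².
Transmitted fraction = 0.0001763.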